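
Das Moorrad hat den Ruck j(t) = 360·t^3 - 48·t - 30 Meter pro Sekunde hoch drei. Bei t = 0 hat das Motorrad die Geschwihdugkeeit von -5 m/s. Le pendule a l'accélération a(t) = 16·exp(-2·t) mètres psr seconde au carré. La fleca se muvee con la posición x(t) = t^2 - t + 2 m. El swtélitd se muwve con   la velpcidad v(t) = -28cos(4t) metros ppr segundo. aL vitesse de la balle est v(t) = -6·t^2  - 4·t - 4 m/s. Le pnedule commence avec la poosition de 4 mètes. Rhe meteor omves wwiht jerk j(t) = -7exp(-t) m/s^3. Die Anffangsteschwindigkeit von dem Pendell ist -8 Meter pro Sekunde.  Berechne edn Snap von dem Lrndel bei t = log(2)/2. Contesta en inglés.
We must differentiate our acceleration equation a(t) = 16·exp(-2·t) 2 times. The derivative of acceleration gives jerk: j(t) = -32·exp(-2·t). Taking d/dt of j(t), we find s(t) = 64·exp(-2·t). Using s(t) = 64·exp(-2·t) and substituting t = log(2)/2, we find s = 32.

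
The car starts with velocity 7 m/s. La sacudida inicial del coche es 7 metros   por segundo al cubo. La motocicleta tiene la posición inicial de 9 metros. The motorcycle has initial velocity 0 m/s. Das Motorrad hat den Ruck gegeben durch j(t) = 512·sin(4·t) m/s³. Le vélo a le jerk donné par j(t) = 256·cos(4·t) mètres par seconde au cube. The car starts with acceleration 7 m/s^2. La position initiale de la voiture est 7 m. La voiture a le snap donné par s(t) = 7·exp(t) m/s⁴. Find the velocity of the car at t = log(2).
We need to integrate our snap equation s(t) = 7·exp(t) 3 times. The antiderivative of snap is jerk. Using j(0) = 7, we get j(t) = 7·exp(t). The integral of jerk is acceleration. Using a(0) = 7, we get a(t) = 7·exp(t). Taking ∫a(t)dt and applying v(0) = 7, we find v(t) = 7·exp(t). From the given velocity equation v(t) = 7·exp(t), we substitute t = log(2) to get v = 14.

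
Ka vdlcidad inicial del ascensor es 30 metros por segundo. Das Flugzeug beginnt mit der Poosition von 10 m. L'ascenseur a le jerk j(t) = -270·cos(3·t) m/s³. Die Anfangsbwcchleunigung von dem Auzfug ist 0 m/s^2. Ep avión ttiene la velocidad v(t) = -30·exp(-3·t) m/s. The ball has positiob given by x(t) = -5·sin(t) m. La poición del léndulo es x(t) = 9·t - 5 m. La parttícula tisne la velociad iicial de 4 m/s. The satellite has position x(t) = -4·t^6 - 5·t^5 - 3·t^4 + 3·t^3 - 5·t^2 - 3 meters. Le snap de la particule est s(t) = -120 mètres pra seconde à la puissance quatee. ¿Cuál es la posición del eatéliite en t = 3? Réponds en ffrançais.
En utilisant x(t) = -4·t^6 - 5·t^5 - 3·t^4 + 3·t^3 - 5·t^2 - 3 et en substituant t = 3, nous trouvons x = -4341.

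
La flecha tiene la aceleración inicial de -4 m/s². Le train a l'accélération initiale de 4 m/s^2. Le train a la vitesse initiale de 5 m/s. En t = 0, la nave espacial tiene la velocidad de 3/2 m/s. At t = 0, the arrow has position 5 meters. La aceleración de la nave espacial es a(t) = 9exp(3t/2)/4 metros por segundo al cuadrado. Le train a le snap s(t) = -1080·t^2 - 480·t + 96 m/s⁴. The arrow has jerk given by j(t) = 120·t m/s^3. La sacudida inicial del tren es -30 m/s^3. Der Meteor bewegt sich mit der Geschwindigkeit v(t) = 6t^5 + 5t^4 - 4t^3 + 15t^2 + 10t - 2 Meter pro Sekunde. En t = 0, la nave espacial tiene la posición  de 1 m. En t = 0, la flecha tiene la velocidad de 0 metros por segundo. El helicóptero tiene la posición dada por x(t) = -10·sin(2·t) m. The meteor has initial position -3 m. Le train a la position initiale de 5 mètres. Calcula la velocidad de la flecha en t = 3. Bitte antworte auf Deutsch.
Wir müssen das Integral unserer Gleichung für den Ruck j(t) = 120·t 2-mal finden. Die Stammfunktion von dem Ruck, mit a(0) = -4, ergibt die Beschleunigung: a(t) = 60·t^2 - 4. Mit ∫a(t)dt und Anwendung von v(0) = 0, finden wir v(t) = 20·t^3 - 4·t. Mit v(t) = 20·t^3 - 4·t und Einsetzen von t = 3, finden wir v = 528.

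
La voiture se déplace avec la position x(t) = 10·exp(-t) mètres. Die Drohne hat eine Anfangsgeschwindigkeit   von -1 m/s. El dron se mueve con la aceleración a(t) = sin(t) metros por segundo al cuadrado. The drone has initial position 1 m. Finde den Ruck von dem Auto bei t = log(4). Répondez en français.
En partant de la position x(t) = 10·exp(-t), nous prenons 3 dérivées. En prenant d/dt de x(t), nous trouvons v(t) = -10·exp(-t). En prenant d/dt de v(t), nous trouvons a(t) = 10·exp(-t). La dérivée de l'accélération donne le jerk: j(t) = -10·exp(-t). De l'équation du jerk j(t) = -10·exp(-t), nous substituons t = log(4) pour obtenir j = -5/2.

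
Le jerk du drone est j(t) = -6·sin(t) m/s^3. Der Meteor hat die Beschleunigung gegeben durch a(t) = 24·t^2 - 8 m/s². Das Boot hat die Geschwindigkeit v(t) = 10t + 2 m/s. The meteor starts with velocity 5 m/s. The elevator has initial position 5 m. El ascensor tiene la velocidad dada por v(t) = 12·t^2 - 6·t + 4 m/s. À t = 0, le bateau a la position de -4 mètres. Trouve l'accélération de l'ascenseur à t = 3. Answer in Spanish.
Partiendo de la velocidad v(t) = 12·t^2 - 6·t + 4, tomamos 1 derivada. Derivando la velocidad, obtenemos la aceleración: a(t) = 24·t - 6. De la ecuación de la aceleración a(t) = 24·t - 6, sustituimos t = 3 para obtener a = 66.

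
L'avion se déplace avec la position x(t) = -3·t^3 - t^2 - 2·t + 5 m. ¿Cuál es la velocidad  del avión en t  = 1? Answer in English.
We must differentiate our position equation x(t) = -3·t^3 - t^2 - 2·t + 5 1 time. Taking d/dt of x(t), we find v(t) = -9·t^2 - 2·t - 2. Using v(t) = -9·t^2 - 2·t - 2 and substituting t = 1, we find v = -13.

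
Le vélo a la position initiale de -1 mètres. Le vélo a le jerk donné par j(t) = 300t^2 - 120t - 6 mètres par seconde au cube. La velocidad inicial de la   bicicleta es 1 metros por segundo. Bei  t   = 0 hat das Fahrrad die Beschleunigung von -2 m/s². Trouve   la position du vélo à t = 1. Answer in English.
We need to integrate our jerk equation j(t) = 300·t^2 - 120·t - 6 3 times. The integral of jerk, with a(0) = -2, gives acceleration: a(t) = 100·t^3 - 60·t^2 - 6·t - 2. Finding the antiderivative of a(t) and using v(0) = 1: v(t) = 25·t^4 - 20·t^3 - 3·t^2 - 2·t + 1. Taking ∫v(t)dt and applying x(0) = -1, we find x(t) = 5·t^5 - 5·t^4 - t^3 - t^2 + t - 1. We have position x(t) = 5·t^5 - 5·t^4 - t^3 - t^2 + t - 1. Substituting t = 1: x(1) = -2.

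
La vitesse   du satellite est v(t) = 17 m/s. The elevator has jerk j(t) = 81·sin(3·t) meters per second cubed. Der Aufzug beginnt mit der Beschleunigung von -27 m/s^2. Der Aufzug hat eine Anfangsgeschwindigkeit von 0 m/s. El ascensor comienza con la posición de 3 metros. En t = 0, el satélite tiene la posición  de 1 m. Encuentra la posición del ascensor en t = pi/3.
Para resolver esto, necesitamos tomar 3 integrales de nuestra ecuación de la sacudida j(t) = 81·sin(3·t). Integrando la sacudida y usando la condición inicial a(0) = -27, obtenemos a(t) = -27·cos(3·t). La antiderivada de la aceleración es la velocidad. Usando v(0) = 0, obtenemos v(t) = -9·sin(3·t). La integral de la velocidad es la posición. Usando x(0) = 3, obtenemos x(t) = 3·cos(3·t). De la ecuación de la posición x(t) = 3·cos(3·t), sustituimos t = pi/3 para obtener x = -3.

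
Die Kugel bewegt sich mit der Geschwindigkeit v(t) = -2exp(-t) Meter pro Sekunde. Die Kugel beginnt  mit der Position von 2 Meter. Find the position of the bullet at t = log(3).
To find the answer, we compute 1 integral of v(t) = -2·exp(-t). Taking ∫v(t)dt and applying x(0) = 2, we find x(t) = 2·exp(-t). Using x(t) = 2·exp(-t) and substituting t = log(3), we find x = 2/3.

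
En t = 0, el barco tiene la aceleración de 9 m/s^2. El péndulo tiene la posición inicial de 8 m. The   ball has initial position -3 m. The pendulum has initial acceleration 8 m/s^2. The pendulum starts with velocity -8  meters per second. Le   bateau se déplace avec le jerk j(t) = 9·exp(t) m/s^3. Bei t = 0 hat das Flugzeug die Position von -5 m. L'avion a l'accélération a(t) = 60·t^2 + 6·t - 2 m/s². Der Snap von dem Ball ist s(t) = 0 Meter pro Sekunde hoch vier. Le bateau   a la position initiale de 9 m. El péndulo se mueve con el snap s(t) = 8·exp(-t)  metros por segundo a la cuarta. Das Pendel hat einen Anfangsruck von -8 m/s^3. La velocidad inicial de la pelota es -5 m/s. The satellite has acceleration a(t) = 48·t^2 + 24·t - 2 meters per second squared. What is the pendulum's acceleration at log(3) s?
We need to integrate our snap equation s(t) = 8·exp(-t) 2 times. The antiderivative of snap, with j(0) = -8, gives jerk: j(t) = -8·exp(-t). Taking ∫j(t)dt and applying a(0) = 8, we find a(t) = 8·exp(-t). We have acceleration a(t) = 8·exp(-t). Substituting t = log(3): a(log(3)) = 8/3.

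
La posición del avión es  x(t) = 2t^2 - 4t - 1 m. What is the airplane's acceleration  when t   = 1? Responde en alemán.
Ausgehend von der Position x(t) = 2·t^2 - 4·t - 1, nehmen wir 2 Ableitungen. Mit d/dt von x(t) finden wir v(t) = 4·t - 4. Mit d/dt von v(t) finden wir a(t) = 4. Wir haben die Beschleunigung a(t) = 4. Durch Einsetzen von t = 1: a(1) = 4.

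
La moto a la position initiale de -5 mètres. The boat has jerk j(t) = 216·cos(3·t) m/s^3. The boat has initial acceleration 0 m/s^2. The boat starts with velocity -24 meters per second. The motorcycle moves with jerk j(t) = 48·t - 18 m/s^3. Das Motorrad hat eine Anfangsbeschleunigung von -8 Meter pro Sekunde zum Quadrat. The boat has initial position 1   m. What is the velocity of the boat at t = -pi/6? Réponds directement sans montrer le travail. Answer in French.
La réponse est 0.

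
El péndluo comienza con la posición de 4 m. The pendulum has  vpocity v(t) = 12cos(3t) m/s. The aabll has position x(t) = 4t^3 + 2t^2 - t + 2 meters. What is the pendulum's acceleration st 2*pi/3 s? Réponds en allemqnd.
Wir müssen unsere Gleichung für die Geschwindigkeit v(t) = 12·cos(3·t) 1-mal ableiten. Durch Ableiten von der Geschwindigkeit erhalten wir die Beschleunigung: a(t) = -36·sin(3·t). Aus der Gleichung für die Beschleunigung a(t) = -36·sin(3·t), setzen wir t = 2*pi/3 ein und erhalten a = 0.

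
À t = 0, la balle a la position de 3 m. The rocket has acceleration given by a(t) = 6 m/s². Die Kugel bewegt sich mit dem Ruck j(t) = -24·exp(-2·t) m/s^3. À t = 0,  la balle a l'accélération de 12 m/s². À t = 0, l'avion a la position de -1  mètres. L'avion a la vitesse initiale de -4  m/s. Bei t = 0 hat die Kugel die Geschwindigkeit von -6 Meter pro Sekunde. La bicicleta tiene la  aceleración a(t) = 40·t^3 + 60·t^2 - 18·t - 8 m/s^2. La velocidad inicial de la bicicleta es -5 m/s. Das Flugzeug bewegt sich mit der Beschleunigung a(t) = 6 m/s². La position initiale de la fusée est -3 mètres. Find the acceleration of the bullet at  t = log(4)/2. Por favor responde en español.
Debemos encontrar la integral de nuestra ecuación de la sacudida j(t) = -24·exp(-2·t) 1 vez. La antiderivada de la sacudida es la aceleración. Usando a(0) = 12, obtenemos a(t) = 12·exp(-2·t). De la ecuación de la aceleración a(t) = 12·exp(-2·t), sustituimos t = log(4)/2 para obtener a = 3.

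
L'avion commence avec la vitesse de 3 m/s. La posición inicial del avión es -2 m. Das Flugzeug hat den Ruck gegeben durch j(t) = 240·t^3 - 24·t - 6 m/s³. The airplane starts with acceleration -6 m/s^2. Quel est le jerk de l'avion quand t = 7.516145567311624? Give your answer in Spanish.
De la ecuación de la sacudida j(t) = 240·t^3 - 24·t - 6, sustituimos t = 7.516145567311624 para obtener j = 101718.916661078.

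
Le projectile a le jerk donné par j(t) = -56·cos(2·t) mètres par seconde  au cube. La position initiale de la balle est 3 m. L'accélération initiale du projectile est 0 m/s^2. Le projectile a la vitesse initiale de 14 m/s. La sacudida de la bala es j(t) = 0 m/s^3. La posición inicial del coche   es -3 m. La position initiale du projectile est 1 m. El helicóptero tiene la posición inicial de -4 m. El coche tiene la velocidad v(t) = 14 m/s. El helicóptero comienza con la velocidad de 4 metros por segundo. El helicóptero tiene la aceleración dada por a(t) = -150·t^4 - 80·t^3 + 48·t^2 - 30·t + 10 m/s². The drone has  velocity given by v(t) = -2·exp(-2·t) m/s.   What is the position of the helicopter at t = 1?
To solve this, we need to take 2 antiderivatives of our acceleration equation a(t) = -150·t^4 - 80·t^3 + 48·t^2 - 30·t + 10. Integrating acceleration and using the initial condition v(0) = 4, we get v(t) = -30·t^5 - 20·t^4 + 16·t^3 - 15·t^2 + 10·t + 4. The integral of velocity is position. Using x(0) = -4, we get x(t) = -5·t^6 - 4·t^5 + 4·t^4 - 5·t^3 + 5·t^2 + 4·t - 4. Using x(t) = -5·t^6 - 4·t^5 + 4·t^4 - 5·t^3 + 5·t^2 + 4·t - 4 and substituting t = 1, we find x = -5.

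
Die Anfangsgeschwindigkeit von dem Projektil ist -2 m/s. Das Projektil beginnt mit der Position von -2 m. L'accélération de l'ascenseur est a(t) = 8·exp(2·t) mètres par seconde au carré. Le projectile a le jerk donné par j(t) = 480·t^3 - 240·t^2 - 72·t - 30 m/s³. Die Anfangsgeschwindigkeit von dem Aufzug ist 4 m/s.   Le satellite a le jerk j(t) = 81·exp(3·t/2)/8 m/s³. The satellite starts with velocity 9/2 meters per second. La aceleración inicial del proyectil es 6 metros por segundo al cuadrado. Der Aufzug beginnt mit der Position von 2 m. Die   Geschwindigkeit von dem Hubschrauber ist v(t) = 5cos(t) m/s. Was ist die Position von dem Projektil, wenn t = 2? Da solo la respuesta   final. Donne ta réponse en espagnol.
La respuesta es 46.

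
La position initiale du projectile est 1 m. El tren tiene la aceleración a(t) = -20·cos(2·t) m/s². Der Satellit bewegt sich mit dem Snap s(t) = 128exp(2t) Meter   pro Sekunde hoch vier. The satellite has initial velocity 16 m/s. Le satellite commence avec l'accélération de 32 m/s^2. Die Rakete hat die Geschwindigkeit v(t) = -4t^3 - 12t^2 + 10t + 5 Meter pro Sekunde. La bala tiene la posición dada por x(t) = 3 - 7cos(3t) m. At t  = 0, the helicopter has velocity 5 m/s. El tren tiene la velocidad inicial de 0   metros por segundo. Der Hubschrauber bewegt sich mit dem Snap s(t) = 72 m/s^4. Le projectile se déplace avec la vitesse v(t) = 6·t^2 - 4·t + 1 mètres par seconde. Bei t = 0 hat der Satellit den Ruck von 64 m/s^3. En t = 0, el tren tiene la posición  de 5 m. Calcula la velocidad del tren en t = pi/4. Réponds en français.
Nous devons trouver l'intégrale de notre équation de l'accélération a(t) = -20·cos(2·t) 1 fois. En intégrant l'accélération et en utilisant la condition initiale v(0) = 0, nous obtenons v(t) = -10·sin(2·t). En utilisant v(t) = -10·sin(2·t) et en substituant t = pi/4, nous trouvons v = -10.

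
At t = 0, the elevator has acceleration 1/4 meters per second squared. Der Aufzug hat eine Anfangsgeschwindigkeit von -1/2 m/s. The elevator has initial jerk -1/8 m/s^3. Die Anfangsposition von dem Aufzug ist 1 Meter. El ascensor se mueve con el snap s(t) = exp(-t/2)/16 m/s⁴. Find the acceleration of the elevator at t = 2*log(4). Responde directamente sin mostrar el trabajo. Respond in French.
La réponse est 1/16.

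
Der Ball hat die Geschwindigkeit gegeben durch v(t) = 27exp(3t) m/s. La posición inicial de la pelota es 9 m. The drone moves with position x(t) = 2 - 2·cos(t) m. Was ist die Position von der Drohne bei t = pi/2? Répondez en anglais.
We have position x(t) = 2 - 2·cos(t). Substituting t = pi/2: x(pi/2) = 2.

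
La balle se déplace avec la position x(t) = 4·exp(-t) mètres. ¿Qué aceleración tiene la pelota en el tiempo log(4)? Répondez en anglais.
To solve this, we need to take 2 derivatives of our position equation x(t) = 4·exp(-t). The derivative of position gives velocity: v(t) = -4·exp(-t). Taking d/dt of v(t), we find a(t) = 4·exp(-t). Using a(t) = 4·exp(-t) and substituting t = log(4), we find a = 1.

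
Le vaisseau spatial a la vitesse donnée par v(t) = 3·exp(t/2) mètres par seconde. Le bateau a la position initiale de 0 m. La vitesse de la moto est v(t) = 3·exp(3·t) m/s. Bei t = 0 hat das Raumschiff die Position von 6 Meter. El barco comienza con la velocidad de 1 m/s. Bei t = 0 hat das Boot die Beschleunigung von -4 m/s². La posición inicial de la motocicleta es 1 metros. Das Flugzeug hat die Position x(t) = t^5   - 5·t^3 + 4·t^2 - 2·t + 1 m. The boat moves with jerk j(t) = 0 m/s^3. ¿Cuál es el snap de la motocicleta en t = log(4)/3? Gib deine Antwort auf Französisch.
Nous devons dériver notre équation de la vitesse v(t) = 3·exp(3·t) 3 fois. La dérivée de la vitesse donne l'accélération: a(t) = 9·exp(3·t). La dérivée de l'accélération donne le jerk: j(t) = 27·exp(3·t). En dérivant le jerk, nous obtenons le snap: s(t) = 81·exp(3·t). Nous avons le snap s(t) = 81·exp(3·t). En substituant t = log(4)/3: s(log(4)/3) = 324.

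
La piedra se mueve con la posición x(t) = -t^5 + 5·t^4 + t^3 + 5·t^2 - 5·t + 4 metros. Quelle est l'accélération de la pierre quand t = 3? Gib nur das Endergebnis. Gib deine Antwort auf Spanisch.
a(3) = 28.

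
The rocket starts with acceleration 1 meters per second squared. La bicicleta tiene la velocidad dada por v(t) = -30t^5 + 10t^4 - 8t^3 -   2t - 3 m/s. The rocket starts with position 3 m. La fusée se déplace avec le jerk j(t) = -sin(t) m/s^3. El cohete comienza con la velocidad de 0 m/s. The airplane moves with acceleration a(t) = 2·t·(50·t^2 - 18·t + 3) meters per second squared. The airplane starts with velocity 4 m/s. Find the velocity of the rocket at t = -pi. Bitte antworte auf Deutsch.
Wir müssen unsere Gleichung für den Ruck j(t) = -sin(t) 2-mal integrieren. Durch Integration von dem Ruck und Verwendung der Anfangsbedingung a(0) = 1, erhalten wir a(t) = cos(t). Mit ∫a(t)dt und Anwendung von v(0) = 0, finden wir v(t) = sin(t). Mit v(t) = sin(t) und Einsetzen von t = -pi, finden wir v = 0.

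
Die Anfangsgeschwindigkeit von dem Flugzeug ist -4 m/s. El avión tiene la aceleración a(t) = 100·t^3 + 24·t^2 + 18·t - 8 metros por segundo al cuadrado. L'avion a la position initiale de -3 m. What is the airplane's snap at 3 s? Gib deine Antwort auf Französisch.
Pour résoudre ceci, nous devons prendre 2 dérivées de notre équation de l'accélération a(t) = 100·t^3 + 24·t^2 + 18·t - 8. En dérivant l'accélération, nous obtenons le jerk: j(t) = 300·t^2 + 48·t + 18. La dérivée du jerk donne le snap: s(t) = 600·t + 48. En utilisant s(t) = 600·t + 48 et en substituant t = 3, nous trouvons s = 1848.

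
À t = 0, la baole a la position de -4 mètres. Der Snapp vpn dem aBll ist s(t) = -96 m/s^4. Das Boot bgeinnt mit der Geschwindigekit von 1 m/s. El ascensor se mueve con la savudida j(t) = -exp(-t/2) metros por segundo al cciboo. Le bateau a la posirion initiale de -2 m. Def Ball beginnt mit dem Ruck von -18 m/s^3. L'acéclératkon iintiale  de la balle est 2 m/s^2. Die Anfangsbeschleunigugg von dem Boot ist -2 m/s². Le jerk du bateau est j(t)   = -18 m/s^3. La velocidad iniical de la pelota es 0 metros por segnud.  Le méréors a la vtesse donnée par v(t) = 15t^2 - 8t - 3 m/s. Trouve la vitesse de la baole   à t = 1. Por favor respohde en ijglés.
We need to integrate our snap equation s(t) = -96 3 times. The integral of snap, with j(0) = -18, gives jerk: j(t) = -96·t - 18. Taking ∫j(t)dt and applying a(0) = 2, we find a(t) = -48·t^2 - 18·t + 2. The antiderivative of acceleration, with v(0) = 0, gives velocity: v(t) = t·(-16·t^2 - 9·t + 2). Using v(t) = t·(-16·t^2 - 9·t + 2) and substituting t = 1, we find v = -23.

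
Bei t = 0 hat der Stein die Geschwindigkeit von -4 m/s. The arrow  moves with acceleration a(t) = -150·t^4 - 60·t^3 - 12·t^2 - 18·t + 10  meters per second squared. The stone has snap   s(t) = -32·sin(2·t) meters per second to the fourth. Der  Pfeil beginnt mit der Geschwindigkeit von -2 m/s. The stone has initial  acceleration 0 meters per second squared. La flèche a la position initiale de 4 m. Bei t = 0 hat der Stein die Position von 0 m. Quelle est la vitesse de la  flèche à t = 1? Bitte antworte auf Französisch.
Pour résoudre ceci, nous devons prendre 1 intégrale de notre équation de l'accélération a(t) = -150·t^4 - 60·t^3 - 12·t^2 - 18·t + 10. En prenant ∫a(t)dt et en appliquant v(0) = -2, nous trouvons v(t) = -30·t^5 - 15·t^4 - 4·t^3 - 9·t^2 + 10·t - 2. Nous avons la vitesse v(t) = -30·t^5 - 15·t^4 - 4·t^3 - 9·t^2 + 10·t - 2. En substituant t = 1: v(1) = -50.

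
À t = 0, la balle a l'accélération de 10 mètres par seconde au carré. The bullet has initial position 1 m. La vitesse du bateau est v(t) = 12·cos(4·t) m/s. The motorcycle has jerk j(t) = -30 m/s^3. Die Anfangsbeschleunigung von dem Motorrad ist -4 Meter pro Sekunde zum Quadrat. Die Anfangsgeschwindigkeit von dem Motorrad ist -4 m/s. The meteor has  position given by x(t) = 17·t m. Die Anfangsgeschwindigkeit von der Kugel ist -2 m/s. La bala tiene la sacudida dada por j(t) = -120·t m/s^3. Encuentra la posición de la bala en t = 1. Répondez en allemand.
Wir müssen unsere Gleichung für den Ruck j(t) = -120·t 3-mal integrieren. Durch Integration von dem Ruck und Verwendung der Anfangsbedingung a(0) = 10, erhalten wir a(t) = 10 - 60·t^2. Durch Integration von der Beschleunigung und Verwendung der Anfangsbedingung v(0) = -2, erhalten wir v(t) = -20·t^3 + 10·t - 2. Mit ∫v(t)dt und Anwendung von x(0) = 1, finden wir x(t) = -5·t^4 + 5·t^2 - 2·t + 1. Mit x(t) = -5·t^4 + 5·t^2 - 2·t + 1 und Einsetzen von t = 1, finden wir x = -1.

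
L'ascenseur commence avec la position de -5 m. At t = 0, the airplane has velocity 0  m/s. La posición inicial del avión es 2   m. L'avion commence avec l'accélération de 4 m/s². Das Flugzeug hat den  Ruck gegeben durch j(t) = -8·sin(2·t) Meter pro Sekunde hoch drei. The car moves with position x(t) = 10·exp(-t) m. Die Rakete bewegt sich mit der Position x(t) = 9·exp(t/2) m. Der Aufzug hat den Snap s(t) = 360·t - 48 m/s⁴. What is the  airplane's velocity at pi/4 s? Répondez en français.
En partant du jerk j(t) = -8·sin(2·t), nous prenons 2 primitives. La primitive du jerk, avec a(0) = 4, donne l'accélération: a(t) = 4·cos(2·t). En intégrant l'accélération et en utilisant la condition initiale v(0) = 0, nous obtenons v(t) = 2·sin(2·t). En utilisant v(t) = 2·sin(2·t) et en substituant t = pi/4, nous trouvons v = 2.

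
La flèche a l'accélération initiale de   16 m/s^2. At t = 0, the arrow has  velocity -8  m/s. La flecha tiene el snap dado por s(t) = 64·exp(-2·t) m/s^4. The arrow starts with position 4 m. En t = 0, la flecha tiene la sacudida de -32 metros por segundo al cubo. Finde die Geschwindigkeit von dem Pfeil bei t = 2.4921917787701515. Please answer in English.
We must find the antiderivative of our snap equation s(t) = 64·exp(-2·t) 3 times. Integrating snap and using the initial condition j(0) = -32, we get j(t) = -32·exp(-2·t). The integral of jerk is acceleration. Using a(0) = 16, we get a(t) = 16·exp(-2·t). The antiderivative of acceleration, with v(0) = -8, gives velocity: v(t) = -8·exp(-2·t). We have velocity v(t) = -8·exp(-2·t). Substituting t = 2.4921917787701515: v(2.4921917787701515) = -0.0547519652550427.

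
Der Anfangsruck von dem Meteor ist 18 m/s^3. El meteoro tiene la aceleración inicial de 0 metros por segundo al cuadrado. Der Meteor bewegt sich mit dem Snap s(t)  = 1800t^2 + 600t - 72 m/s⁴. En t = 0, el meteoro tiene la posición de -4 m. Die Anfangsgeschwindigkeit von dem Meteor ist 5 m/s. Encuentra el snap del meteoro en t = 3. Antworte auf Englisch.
Using s(t) = 1800·t^2 + 600·t - 72 and substituting t = 3, we find s = 17928.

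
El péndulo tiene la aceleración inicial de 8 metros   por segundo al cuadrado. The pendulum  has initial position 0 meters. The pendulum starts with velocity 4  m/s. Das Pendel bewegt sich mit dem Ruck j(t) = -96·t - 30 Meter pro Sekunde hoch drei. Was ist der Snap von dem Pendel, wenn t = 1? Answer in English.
To solve this, we need to take 1 derivative of our jerk equation j(t) = -96·t - 30. Taking d/dt of j(t), we find s(t) = -96. We have snap s(t) = -96. Substituting t = 1: s(1) = -96.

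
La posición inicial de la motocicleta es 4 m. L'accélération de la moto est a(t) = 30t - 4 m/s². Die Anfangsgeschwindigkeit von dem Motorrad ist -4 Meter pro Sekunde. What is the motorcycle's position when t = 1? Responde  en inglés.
We must find the integral of our acceleration equation a(t) = 30·t - 4 2 times. Finding the antiderivative of a(t) and using v(0) = -4: v(t) = 15·t^2 - 4·t - 4. Integrating velocity and using the initial condition x(0) = 4, we get x(t) = 5·t^3 - 2·t^2 - 4·t + 4. We have position x(t) = 5·t^3 - 2·t^2 - 4·t + 4. Substituting t = 1: x(1) = 3.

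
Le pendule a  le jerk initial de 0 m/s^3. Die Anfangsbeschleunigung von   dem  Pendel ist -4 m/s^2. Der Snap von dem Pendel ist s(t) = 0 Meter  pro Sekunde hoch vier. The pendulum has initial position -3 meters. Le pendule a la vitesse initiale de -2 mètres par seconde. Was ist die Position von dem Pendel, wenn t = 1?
Wir müssen unsere Gleichung für den Snap s(t) = 0 4-mal integrieren. Die Stammfunktion von dem Snap ist der Ruck. Mit j(0) = 0 erhalten wir j(t) = 0. Die Stammfunktion von dem Ruck ist die Beschleunigung. Mit a(0) = -4 erhalten wir a(t) = -4. Die Stammfunktion von der Beschleunigung ist die Geschwindigkeit. Mit v(0) = -2 erhalten wir v(t) = -4·t - 2. Durch Integration von der Geschwindigkeit und Verwendung der Anfangsbedingung x(0) = -3, erhalten wir x(t) = -2·t^2 - 2·t - 3. Mit x(t) = -2·t^2 - 2·t - 3 und Einsetzen von t = 1, finden wir x = -7.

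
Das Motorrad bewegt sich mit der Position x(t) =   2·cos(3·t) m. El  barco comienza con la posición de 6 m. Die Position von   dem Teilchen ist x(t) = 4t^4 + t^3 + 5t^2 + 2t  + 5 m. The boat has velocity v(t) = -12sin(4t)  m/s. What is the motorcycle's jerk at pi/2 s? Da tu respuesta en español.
Partiendo de la posición x(t) = 2·cos(3·t), tomamos 3 derivadas. La derivada de la posición da la velocidad: v(t) = -6·sin(3·t). Tomando d/dt de v(t), encontramos a(t) = -18·cos(3·t). Tomando d/dt de a(t), encontramos j(t) = 54·sin(3·t). Usando j(t) = 54·sin(3·t) y sustituyendo t = pi/2, encontramos j = -54.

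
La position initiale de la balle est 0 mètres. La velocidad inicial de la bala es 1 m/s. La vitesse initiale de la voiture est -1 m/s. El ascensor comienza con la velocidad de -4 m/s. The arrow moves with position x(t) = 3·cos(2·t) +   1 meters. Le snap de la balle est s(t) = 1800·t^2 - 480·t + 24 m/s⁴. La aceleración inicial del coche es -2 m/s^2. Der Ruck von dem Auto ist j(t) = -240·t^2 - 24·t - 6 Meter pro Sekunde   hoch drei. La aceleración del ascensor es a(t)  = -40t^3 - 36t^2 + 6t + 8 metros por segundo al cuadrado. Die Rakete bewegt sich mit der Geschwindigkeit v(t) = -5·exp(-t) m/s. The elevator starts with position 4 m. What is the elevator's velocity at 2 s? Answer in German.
Wir müssen die Stammfunktion unserer Gleichung für die Beschleunigung a(t) = -40·t^3 - 36·t^2 + 6·t + 8 1-mal finden. Die Stammfunktion von der Beschleunigung, mit v(0) = -4, ergibt die Geschwindigkeit: v(t) = -10·t^4 - 12·t^3 + 3·t^2 + 8·t - 4. Wir haben die Geschwindigkeit v(t) = -10·t^4 - 12·t^3 + 3·t^2 + 8·t - 4. Durch Einsetzen von t = 2: v(2) = -232.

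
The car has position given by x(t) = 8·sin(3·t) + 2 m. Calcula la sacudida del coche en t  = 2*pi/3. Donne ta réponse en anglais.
Starting from position x(t) = 8·sin(3·t) + 2, we take 3 derivatives. The derivative of position gives velocity: v(t) = 24·cos(3·t). Differentiating velocity, we get acceleration: a(t) = -72·sin(3·t). The derivative of acceleration gives jerk: j(t) = -216·cos(3·t). Using j(t) = -216·cos(3·t) and substituting t = 2*pi/3, we find j = -216.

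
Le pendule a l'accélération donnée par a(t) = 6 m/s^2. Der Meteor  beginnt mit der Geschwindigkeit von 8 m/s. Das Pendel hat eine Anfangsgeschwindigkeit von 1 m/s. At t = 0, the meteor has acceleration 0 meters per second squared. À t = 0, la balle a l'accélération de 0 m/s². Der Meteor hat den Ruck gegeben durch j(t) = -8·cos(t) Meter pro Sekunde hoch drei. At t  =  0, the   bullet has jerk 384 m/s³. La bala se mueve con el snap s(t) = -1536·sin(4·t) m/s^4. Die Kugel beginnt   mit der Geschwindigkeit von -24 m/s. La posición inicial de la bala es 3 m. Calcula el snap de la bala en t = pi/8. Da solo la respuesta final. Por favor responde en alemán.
Der Snap bei t = pi/8 ist s = -1536.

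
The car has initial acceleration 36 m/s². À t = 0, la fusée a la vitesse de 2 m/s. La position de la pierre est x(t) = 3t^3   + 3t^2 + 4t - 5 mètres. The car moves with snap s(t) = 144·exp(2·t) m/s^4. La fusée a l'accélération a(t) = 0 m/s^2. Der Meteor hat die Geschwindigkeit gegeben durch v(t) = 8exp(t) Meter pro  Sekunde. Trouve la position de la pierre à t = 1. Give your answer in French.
En utilisant x(t) = 3·t^3 + 3·t^2 + 4·t - 5 et en substituant t = 1, nous trouvons x = 5.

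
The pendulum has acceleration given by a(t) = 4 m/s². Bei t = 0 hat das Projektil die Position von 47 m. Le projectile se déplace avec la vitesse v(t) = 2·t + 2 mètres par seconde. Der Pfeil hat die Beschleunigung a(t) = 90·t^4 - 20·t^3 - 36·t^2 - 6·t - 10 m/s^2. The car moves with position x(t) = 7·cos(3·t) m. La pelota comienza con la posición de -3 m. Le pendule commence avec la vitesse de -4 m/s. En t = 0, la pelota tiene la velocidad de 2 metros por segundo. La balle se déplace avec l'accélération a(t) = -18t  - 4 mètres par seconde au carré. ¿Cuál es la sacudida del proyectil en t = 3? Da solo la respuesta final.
En t = 3, j = 0.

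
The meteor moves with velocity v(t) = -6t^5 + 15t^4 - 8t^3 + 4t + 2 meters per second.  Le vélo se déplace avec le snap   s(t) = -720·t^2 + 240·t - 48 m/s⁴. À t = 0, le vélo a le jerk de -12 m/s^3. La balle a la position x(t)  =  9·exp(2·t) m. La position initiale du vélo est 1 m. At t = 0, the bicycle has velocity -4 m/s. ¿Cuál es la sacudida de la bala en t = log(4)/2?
Para resolver esto, necesitamos tomar 3 derivadas de nuestra ecuación de la posición x(t) = 9·exp(2·t). Derivando la posición, obtenemos la velocidad: v(t) = 18·exp(2·t). La derivada de la velocidad da la aceleración: a(t) = 36·exp(2·t). La derivada de la aceleración da la sacudida: j(t) = 72·exp(2·t). Tenemos la sacudida j(t) = 72·exp(2·t). Sustituyendo t = log(4)/2: j(log(4)/2) = 288.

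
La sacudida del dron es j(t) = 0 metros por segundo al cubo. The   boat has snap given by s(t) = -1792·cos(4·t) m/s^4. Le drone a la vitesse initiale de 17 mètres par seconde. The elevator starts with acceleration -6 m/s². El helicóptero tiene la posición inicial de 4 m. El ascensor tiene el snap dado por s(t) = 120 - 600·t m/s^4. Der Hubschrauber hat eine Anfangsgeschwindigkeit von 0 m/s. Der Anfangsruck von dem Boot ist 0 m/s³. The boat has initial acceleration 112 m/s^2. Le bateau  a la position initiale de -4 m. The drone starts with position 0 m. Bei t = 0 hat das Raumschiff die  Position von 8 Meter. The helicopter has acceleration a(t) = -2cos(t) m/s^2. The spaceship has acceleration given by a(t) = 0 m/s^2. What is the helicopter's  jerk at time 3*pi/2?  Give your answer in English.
Starting from acceleration a(t) = -2·cos(t), we take 1 derivative. The derivative of acceleration gives jerk: j(t) = 2·sin(t). We have jerk j(t) = 2·sin(t). Substituting t = 3*pi/2: j(3*pi/2) = -2.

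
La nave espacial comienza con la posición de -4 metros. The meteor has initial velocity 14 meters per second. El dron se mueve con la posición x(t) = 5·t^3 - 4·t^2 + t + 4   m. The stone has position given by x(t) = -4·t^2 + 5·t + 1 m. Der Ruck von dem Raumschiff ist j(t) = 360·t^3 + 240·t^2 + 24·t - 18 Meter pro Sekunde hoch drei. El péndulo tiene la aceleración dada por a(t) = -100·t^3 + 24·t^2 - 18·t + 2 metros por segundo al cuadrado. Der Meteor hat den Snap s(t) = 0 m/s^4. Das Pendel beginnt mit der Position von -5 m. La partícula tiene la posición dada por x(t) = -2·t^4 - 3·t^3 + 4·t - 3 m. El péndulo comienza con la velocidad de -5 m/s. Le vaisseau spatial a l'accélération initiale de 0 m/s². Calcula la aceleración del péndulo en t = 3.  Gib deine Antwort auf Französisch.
De l'équation de l'accélération a(t) = -100·t^3 + 24·t^2 - 18·t + 2, nous substituons t = 3 pour obtenir a = -2536.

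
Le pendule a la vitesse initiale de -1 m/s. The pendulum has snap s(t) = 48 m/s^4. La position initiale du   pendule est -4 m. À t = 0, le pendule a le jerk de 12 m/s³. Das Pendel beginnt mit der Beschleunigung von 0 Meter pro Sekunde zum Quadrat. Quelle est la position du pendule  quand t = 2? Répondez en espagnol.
Debemos encontrar la antiderivada de nuestra ecuación del snap s(t) = 48 4 veces. Integrando el snap y usando la condición inicial j(0) = 12, obtenemos j(t) = 48·t + 12. Tomando ∫j(t)dt y aplicando a(0) = 0, encontramos a(t) = 12·t·(2·t + 1). La integral de la aceleración, con v(0) = -1, da la velocidad: v(t) = 8·t^3 + 6·t^2 - 1. La integral de la velocidad es la posición. Usando x(0) = -4, obtenemos x(t) = 2·t^4 + 2·t^3 - t - 4. Tenemos la posición x(t) = 2·t^4 + 2·t^3 - t - 4. Sustituyendo t = 2: x(2) = 42.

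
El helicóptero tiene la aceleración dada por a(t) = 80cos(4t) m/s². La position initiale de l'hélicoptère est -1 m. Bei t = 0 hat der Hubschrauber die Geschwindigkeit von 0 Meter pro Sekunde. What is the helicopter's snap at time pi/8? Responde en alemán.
Wir müssen unsere Gleichung für die Beschleunigung a(t) = 80·cos(4·t) 2-mal ableiten. Mit d/dt von a(t) finden wir j(t) = -320·sin(4·t). Mit d/dt von j(t) finden wir s(t) = -1280·cos(4·t). Wir haben den Snap s(t) = -1280·cos(4·t). Durch Einsetzen von t = pi/8: s(pi/8) = 0.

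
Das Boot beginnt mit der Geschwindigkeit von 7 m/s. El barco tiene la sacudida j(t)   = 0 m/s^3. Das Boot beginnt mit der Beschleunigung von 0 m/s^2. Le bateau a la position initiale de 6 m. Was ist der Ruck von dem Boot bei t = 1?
Mit j(t) = 0 und Einsetzen von t = 1, finden wir j = 0.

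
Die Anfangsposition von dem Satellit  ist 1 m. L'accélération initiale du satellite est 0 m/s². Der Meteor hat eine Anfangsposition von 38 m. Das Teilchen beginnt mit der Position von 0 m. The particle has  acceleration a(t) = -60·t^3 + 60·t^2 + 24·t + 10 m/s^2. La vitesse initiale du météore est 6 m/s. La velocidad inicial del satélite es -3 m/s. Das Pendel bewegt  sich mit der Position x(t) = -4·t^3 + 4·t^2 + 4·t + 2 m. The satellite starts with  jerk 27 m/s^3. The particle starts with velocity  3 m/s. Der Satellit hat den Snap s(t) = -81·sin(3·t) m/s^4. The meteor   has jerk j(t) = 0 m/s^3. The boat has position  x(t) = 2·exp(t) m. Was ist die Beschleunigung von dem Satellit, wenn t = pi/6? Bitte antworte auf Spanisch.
Debemos encontrar la integral de nuestra ecuación del snap s(t) = -81·sin(3·t) 2 veces. La integral del snap es la sacudida. Usando j(0) = 27, obtenemos j(t) = 27·cos(3·t). La antiderivada de la sacudida, con a(0) = 0, da la aceleración: a(t) = 9·sin(3·t). De la ecuación de la aceleración a(t) = 9·sin(3·t), sustituimos t = pi/6 para obtener a = 9.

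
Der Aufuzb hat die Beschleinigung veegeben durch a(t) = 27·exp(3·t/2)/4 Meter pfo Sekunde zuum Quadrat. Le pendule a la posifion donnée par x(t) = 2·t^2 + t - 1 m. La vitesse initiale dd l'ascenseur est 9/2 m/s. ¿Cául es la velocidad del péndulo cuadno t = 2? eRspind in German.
Um dies zu lösen, müssen wir 1 Ableitung unserer Gleichung für die Position x(t) = 2·t^2 + t - 1 nehmen. Durch Ableiten von der Position erhalten wir die Geschwindigkeit: v(t) = 4·t + 1. Mit v(t) = 4·t + 1 und Einsetzen von t = 2, finden wir v = 9.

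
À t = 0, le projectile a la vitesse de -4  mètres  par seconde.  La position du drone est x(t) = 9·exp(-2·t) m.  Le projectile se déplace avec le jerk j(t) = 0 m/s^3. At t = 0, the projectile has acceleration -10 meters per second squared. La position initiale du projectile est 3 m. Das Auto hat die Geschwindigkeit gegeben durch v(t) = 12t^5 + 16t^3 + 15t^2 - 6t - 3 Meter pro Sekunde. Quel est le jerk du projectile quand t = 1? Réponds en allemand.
Wir haben den Ruck j(t) = 0. Durch Einsetzen von t = 1: j(1) = 0.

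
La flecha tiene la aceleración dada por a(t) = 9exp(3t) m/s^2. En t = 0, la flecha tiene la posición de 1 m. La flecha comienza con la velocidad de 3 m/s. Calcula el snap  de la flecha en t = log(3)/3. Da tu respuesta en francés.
Pour résoudre ceci, nous devons prendre 2 dérivées de notre équation de l'accélération a(t) = 9·exp(3·t). En prenant d/dt de a(t), nous trouvons j(t) = 27·exp(3·t). En prenant d/dt de j(t), nous trouvons s(t) = 81·exp(3·t). En utilisant s(t) = 81·exp(3·t) et en substituant t = log(3)/3, nous trouvons s = 243.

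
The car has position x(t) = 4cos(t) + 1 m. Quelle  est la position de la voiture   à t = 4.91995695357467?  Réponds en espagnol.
De la ecuación de la posición x(t) = 4·cos(t) + 1, sustituimos t = 4.91995695357467 para obtener x = 1.82432275316405.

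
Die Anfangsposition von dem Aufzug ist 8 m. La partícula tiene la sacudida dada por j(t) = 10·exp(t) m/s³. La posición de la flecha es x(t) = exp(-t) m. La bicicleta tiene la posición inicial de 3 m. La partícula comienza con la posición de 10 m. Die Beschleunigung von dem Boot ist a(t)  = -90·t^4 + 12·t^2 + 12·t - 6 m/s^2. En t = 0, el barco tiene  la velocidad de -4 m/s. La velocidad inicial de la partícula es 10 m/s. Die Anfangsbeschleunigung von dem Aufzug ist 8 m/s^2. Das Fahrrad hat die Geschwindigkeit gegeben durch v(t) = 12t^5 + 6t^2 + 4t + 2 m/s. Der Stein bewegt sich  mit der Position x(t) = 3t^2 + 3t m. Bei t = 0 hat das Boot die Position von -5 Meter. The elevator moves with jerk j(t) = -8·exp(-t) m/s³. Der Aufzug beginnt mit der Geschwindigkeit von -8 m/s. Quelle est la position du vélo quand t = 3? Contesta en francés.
Pour résoudre ceci, nous devons prendre 1 primitive de notre équation de la vitesse v(t) = 12·t^5 + 6·t^2 + 4·t + 2. En prenant ∫v(t)dt et en appliquant x(0) = 3, nous trouvons x(t) = 2·t^6 + 2·t^3 + 2·t^2 + 2·t + 3. En utilisant x(t) = 2·t^6 + 2·t^3 + 2·t^2 + 2·t + 3 et en substituant t = 3, nous trouvons x = 1539.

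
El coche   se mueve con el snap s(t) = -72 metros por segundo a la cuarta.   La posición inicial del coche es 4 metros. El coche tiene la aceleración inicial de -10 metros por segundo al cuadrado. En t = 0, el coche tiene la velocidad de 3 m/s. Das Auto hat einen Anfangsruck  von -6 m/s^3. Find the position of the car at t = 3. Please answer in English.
To find the answer, we compute 4 integrals of s(t) = -72. Taking ∫s(t)dt and applying j(0) = -6, we find j(t) = -72·t - 6. The antiderivative of jerk, with a(0) = -10, gives acceleration: a(t) = -36·t^2 - 6·t - 10. The integral of acceleration, with v(0) = 3, gives velocity: v(t) = -12·t^3 - 3·t^2 - 10·t + 3. Taking ∫v(t)dt and applying x(0) = 4, we find x(t) = -3·t^4 - t^3 - 5·t^2 + 3·t + 4. We have position x(t) = -3·t^4 - t^3 - 5·t^2 + 3·t + 4. Substituting t = 3: x(3) = -302.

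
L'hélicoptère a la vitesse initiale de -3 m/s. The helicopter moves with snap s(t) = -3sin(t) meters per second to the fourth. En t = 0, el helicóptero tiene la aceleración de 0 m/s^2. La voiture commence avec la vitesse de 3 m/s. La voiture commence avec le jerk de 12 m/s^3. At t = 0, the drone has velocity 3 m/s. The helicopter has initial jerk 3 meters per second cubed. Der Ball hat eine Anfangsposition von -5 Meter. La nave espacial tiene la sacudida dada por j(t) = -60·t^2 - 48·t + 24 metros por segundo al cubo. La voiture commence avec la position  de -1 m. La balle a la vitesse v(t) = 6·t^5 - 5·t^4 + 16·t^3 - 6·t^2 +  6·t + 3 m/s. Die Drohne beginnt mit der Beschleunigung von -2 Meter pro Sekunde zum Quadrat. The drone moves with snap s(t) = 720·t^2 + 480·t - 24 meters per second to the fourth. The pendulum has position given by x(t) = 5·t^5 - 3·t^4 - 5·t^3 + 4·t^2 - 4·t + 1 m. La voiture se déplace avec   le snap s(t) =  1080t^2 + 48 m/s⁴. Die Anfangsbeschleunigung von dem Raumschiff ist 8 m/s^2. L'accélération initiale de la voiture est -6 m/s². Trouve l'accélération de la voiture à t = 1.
Nous devons intégrer notre équation du snap s(t) = 1080·t^2 + 48 2 fois. En prenant ∫s(t)dt et en appliquant j(0) = 12, nous trouvons j(t) = 360·t^3 + 48·t + 12. La primitive du jerk, avec a(0) = -6, donne l'accélération: a(t) = 90·t^4 + 24·t^2 + 12·t - 6. De l'équation de l'accélération a(t) = 90·t^4 + 24·t^2 + 12·t - 6, nous substituons t = 1 pour obtenir a = 120.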